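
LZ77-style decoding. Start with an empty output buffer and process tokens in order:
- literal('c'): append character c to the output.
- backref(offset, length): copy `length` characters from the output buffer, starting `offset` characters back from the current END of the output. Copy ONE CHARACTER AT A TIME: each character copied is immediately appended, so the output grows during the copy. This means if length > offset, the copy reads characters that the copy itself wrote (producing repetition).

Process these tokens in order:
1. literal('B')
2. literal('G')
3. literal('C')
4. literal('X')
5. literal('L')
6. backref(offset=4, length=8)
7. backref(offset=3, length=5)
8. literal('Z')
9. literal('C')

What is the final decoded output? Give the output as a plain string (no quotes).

Answer: BGCXLGCXLGCXLCXLCXZC

Derivation:
Token 1: literal('B'). Output: "B"
Token 2: literal('G'). Output: "BG"
Token 3: literal('C'). Output: "BGC"
Token 4: literal('X'). Output: "BGCX"
Token 5: literal('L'). Output: "BGCXL"
Token 6: backref(off=4, len=8) (overlapping!). Copied 'GCXLGCXL' from pos 1. Output: "BGCXLGCXLGCXL"
Token 7: backref(off=3, len=5) (overlapping!). Copied 'CXLCX' from pos 10. Output: "BGCXLGCXLGCXLCXLCX"
Token 8: literal('Z'). Output: "BGCXLGCXLGCXLCXLCXZ"
Token 9: literal('C'). Output: "BGCXLGCXLGCXLCXLCXZC"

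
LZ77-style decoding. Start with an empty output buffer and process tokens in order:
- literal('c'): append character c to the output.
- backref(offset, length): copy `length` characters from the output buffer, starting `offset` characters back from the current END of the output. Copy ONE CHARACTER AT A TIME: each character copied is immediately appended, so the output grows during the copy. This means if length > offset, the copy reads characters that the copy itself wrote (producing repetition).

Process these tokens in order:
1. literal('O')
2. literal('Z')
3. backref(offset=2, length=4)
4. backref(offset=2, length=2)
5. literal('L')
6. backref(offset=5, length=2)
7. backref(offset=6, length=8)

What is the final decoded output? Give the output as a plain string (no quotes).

Token 1: literal('O'). Output: "O"
Token 2: literal('Z'). Output: "OZ"
Token 3: backref(off=2, len=4) (overlapping!). Copied 'OZOZ' from pos 0. Output: "OZOZOZ"
Token 4: backref(off=2, len=2). Copied 'OZ' from pos 4. Output: "OZOZOZOZ"
Token 5: literal('L'). Output: "OZOZOZOZL"
Token 6: backref(off=5, len=2). Copied 'OZ' from pos 4. Output: "OZOZOZOZLOZ"
Token 7: backref(off=6, len=8) (overlapping!). Copied 'ZOZLOZZO' from pos 5. Output: "OZOZOZOZLOZZOZLOZZO"

Answer: OZOZOZOZLOZZOZLOZZO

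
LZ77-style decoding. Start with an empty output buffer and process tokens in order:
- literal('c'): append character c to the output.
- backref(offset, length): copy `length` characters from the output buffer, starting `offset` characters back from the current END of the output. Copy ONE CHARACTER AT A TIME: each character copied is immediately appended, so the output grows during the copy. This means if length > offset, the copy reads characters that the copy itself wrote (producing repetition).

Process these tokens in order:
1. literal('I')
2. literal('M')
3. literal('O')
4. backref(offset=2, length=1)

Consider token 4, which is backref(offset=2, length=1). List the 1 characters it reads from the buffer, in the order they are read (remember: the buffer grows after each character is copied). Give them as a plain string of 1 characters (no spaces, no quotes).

Answer: M

Derivation:
Token 1: literal('I'). Output: "I"
Token 2: literal('M'). Output: "IM"
Token 3: literal('O'). Output: "IMO"
Token 4: backref(off=2, len=1). Buffer before: "IMO" (len 3)
  byte 1: read out[1]='M', append. Buffer now: "IMOM"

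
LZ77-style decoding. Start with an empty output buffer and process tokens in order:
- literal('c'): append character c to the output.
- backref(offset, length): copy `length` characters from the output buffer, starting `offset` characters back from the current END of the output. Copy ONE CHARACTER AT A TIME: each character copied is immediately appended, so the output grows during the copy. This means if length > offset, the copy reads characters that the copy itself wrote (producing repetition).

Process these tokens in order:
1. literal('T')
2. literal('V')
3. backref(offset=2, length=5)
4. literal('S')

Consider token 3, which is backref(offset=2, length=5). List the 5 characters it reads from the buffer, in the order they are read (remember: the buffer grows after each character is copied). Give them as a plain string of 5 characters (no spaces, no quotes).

Token 1: literal('T'). Output: "T"
Token 2: literal('V'). Output: "TV"
Token 3: backref(off=2, len=5). Buffer before: "TV" (len 2)
  byte 1: read out[0]='T', append. Buffer now: "TVT"
  byte 2: read out[1]='V', append. Buffer now: "TVTV"
  byte 3: read out[2]='T', append. Buffer now: "TVTVT"
  byte 4: read out[3]='V', append. Buffer now: "TVTVTV"
  byte 5: read out[4]='T', append. Buffer now: "TVTVTVT"

Answer: TVTVT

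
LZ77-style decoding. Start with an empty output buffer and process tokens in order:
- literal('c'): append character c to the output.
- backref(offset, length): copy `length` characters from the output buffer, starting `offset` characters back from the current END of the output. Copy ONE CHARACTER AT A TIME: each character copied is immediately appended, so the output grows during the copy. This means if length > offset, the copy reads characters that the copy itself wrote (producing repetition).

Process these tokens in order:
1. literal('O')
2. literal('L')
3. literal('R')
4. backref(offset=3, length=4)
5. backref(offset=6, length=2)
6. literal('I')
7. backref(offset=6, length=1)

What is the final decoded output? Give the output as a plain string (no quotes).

Answer: OLROLROLRIL

Derivation:
Token 1: literal('O'). Output: "O"
Token 2: literal('L'). Output: "OL"
Token 3: literal('R'). Output: "OLR"
Token 4: backref(off=3, len=4) (overlapping!). Copied 'OLRO' from pos 0. Output: "OLROLRO"
Token 5: backref(off=6, len=2). Copied 'LR' from pos 1. Output: "OLROLROLR"
Token 6: literal('I'). Output: "OLROLROLRI"
Token 7: backref(off=6, len=1). Copied 'L' from pos 4. Output: "OLROLROLRIL"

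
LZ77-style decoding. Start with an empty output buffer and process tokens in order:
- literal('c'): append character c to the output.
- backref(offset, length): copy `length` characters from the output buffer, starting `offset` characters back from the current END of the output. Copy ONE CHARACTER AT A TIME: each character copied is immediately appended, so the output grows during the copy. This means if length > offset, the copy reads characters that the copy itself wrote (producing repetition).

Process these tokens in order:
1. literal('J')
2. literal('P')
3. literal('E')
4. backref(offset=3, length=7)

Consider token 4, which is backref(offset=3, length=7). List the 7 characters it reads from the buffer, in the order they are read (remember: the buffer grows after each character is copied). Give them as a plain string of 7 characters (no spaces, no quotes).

Token 1: literal('J'). Output: "J"
Token 2: literal('P'). Output: "JP"
Token 3: literal('E'). Output: "JPE"
Token 4: backref(off=3, len=7). Buffer before: "JPE" (len 3)
  byte 1: read out[0]='J', append. Buffer now: "JPEJ"
  byte 2: read out[1]='P', append. Buffer now: "JPEJP"
  byte 3: read out[2]='E', append. Buffer now: "JPEJPE"
  byte 4: read out[3]='J', append. Buffer now: "JPEJPEJ"
  byte 5: read out[4]='P', append. Buffer now: "JPEJPEJP"
  byte 6: read out[5]='E', append. Buffer now: "JPEJPEJPE"
  byte 7: read out[6]='J', append. Buffer now: "JPEJPEJPEJ"

Answer: JPEJPEJ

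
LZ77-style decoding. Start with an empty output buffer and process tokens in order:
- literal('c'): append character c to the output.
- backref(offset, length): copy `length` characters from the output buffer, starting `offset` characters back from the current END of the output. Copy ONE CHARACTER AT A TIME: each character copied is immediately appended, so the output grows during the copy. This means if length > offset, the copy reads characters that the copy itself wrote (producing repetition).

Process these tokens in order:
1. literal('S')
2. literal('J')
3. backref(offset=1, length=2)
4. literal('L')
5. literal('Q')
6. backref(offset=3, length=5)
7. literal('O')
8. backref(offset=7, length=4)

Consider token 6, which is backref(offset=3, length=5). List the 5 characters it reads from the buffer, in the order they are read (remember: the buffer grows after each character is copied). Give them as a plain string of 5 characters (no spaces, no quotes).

Token 1: literal('S'). Output: "S"
Token 2: literal('J'). Output: "SJ"
Token 3: backref(off=1, len=2) (overlapping!). Copied 'JJ' from pos 1. Output: "SJJJ"
Token 4: literal('L'). Output: "SJJJL"
Token 5: literal('Q'). Output: "SJJJLQ"
Token 6: backref(off=3, len=5). Buffer before: "SJJJLQ" (len 6)
  byte 1: read out[3]='J', append. Buffer now: "SJJJLQJ"
  byte 2: read out[4]='L', append. Buffer now: "SJJJLQJL"
  byte 3: read out[5]='Q', append. Buffer now: "SJJJLQJLQ"
  byte 4: read out[6]='J', append. Buffer now: "SJJJLQJLQJ"
  byte 5: read out[7]='L', append. Buffer now: "SJJJLQJLQJL"

Answer: JLQJL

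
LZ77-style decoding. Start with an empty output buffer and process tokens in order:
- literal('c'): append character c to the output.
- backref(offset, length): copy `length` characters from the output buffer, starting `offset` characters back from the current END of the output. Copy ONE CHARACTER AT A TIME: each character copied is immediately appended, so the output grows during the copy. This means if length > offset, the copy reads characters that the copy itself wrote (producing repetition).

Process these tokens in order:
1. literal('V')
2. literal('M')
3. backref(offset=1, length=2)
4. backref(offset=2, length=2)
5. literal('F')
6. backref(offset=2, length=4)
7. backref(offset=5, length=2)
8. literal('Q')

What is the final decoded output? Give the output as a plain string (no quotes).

Answer: VMMMMMFMFMFFMQ

Derivation:
Token 1: literal('V'). Output: "V"
Token 2: literal('M'). Output: "VM"
Token 3: backref(off=1, len=2) (overlapping!). Copied 'MM' from pos 1. Output: "VMMM"
Token 4: backref(off=2, len=2). Copied 'MM' from pos 2. Output: "VMMMMM"
Token 5: literal('F'). Output: "VMMMMMF"
Token 6: backref(off=2, len=4) (overlapping!). Copied 'MFMF' from pos 5. Output: "VMMMMMFMFMF"
Token 7: backref(off=5, len=2). Copied 'FM' from pos 6. Output: "VMMMMMFMFMFFM"
Token 8: literal('Q'). Output: "VMMMMMFMFMFFMQ"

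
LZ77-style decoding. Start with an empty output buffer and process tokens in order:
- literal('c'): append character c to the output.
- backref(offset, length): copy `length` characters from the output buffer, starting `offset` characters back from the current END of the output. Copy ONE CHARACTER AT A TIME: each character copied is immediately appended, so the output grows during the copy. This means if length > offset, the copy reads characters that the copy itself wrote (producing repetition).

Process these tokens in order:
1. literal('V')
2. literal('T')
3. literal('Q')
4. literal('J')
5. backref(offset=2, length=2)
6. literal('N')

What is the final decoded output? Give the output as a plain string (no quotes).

Answer: VTQJQJN

Derivation:
Token 1: literal('V'). Output: "V"
Token 2: literal('T'). Output: "VT"
Token 3: literal('Q'). Output: "VTQ"
Token 4: literal('J'). Output: "VTQJ"
Token 5: backref(off=2, len=2). Copied 'QJ' from pos 2. Output: "VTQJQJ"
Token 6: literal('N'). Output: "VTQJQJN"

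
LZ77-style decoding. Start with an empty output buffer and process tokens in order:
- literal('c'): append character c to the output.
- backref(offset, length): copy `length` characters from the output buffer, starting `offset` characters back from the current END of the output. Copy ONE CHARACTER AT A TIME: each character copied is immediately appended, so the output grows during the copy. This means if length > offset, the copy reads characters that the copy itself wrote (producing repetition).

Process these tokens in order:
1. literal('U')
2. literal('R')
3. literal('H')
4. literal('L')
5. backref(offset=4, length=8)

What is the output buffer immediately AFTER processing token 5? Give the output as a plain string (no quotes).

Answer: URHLURHLURHL

Derivation:
Token 1: literal('U'). Output: "U"
Token 2: literal('R'). Output: "UR"
Token 3: literal('H'). Output: "URH"
Token 4: literal('L'). Output: "URHL"
Token 5: backref(off=4, len=8) (overlapping!). Copied 'URHLURHL' from pos 0. Output: "URHLURHLURHL"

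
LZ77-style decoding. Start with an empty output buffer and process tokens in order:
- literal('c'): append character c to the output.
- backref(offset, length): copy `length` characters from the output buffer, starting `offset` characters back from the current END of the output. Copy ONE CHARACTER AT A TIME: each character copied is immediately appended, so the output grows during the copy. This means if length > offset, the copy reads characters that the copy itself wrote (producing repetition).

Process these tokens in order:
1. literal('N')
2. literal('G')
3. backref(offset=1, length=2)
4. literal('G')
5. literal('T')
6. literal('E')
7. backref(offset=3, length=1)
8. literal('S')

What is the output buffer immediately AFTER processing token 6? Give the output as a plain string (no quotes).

Answer: NGGGGTE

Derivation:
Token 1: literal('N'). Output: "N"
Token 2: literal('G'). Output: "NG"
Token 3: backref(off=1, len=2) (overlapping!). Copied 'GG' from pos 1. Output: "NGGG"
Token 4: literal('G'). Output: "NGGGG"
Token 5: literal('T'). Output: "NGGGGT"
Token 6: literal('E'). Output: "NGGGGTE"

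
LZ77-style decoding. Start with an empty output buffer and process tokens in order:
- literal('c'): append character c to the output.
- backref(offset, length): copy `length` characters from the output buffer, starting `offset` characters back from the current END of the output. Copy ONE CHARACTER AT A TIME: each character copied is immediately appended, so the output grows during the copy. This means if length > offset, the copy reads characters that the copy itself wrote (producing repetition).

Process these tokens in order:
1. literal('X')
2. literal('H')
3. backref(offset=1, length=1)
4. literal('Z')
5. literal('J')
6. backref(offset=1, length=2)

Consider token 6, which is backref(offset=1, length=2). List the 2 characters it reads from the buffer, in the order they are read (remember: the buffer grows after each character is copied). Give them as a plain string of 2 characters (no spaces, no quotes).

Token 1: literal('X'). Output: "X"
Token 2: literal('H'). Output: "XH"
Token 3: backref(off=1, len=1). Copied 'H' from pos 1. Output: "XHH"
Token 4: literal('Z'). Output: "XHHZ"
Token 5: literal('J'). Output: "XHHZJ"
Token 6: backref(off=1, len=2). Buffer before: "XHHZJ" (len 5)
  byte 1: read out[4]='J', append. Buffer now: "XHHZJJ"
  byte 2: read out[5]='J', append. Buffer now: "XHHZJJJ"

Answer: JJ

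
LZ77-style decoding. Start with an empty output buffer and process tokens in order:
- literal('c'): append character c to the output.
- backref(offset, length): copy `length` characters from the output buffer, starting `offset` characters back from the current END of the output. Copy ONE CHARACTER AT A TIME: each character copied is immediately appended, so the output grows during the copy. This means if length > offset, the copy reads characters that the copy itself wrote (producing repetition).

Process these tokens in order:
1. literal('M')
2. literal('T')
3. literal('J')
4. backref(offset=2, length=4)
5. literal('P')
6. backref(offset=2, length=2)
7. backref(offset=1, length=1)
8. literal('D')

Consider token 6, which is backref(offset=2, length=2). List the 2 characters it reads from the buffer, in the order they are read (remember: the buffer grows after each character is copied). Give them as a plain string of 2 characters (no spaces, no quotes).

Answer: JP

Derivation:
Token 1: literal('M'). Output: "M"
Token 2: literal('T'). Output: "MT"
Token 3: literal('J'). Output: "MTJ"
Token 4: backref(off=2, len=4) (overlapping!). Copied 'TJTJ' from pos 1. Output: "MTJTJTJ"
Token 5: literal('P'). Output: "MTJTJTJP"
Token 6: backref(off=2, len=2). Buffer before: "MTJTJTJP" (len 8)
  byte 1: read out[6]='J', append. Buffer now: "MTJTJTJPJ"
  byte 2: read out[7]='P', append. Buffer now: "MTJTJTJPJP"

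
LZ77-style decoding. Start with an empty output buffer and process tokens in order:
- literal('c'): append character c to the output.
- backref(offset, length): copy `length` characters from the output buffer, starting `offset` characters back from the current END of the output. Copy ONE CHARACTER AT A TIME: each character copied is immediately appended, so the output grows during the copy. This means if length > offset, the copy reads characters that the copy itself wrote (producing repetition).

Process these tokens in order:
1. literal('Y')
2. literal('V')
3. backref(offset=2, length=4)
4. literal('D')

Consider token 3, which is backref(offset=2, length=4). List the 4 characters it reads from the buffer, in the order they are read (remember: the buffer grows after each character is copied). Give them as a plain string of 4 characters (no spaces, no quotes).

Answer: YVYV

Derivation:
Token 1: literal('Y'). Output: "Y"
Token 2: literal('V'). Output: "YV"
Token 3: backref(off=2, len=4). Buffer before: "YV" (len 2)
  byte 1: read out[0]='Y', append. Buffer now: "YVY"
  byte 2: read out[1]='V', append. Buffer now: "YVYV"
  byte 3: read out[2]='Y', append. Buffer now: "YVYVY"
  byte 4: read out[3]='V', append. Buffer now: "YVYVYV"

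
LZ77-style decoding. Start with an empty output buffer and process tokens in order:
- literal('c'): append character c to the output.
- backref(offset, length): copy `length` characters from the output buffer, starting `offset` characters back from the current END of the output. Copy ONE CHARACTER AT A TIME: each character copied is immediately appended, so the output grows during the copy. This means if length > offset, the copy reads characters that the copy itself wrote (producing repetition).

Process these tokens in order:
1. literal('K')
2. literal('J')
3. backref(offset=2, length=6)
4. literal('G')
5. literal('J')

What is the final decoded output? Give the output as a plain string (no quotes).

Answer: KJKJKJKJGJ

Derivation:
Token 1: literal('K'). Output: "K"
Token 2: literal('J'). Output: "KJ"
Token 3: backref(off=2, len=6) (overlapping!). Copied 'KJKJKJ' from pos 0. Output: "KJKJKJKJ"
Token 4: literal('G'). Output: "KJKJKJKJG"
Token 5: literal('J'). Output: "KJKJKJKJGJ"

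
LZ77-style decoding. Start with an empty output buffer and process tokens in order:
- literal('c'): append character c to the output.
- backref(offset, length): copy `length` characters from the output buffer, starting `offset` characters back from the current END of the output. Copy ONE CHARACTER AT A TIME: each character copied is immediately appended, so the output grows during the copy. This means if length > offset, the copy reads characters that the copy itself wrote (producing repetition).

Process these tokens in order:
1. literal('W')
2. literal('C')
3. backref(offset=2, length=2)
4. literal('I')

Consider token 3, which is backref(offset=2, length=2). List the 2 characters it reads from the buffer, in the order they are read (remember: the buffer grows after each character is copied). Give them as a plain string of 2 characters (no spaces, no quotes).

Token 1: literal('W'). Output: "W"
Token 2: literal('C'). Output: "WC"
Token 3: backref(off=2, len=2). Buffer before: "WC" (len 2)
  byte 1: read out[0]='W', append. Buffer now: "WCW"
  byte 2: read out[1]='C', append. Buffer now: "WCWC"

Answer: WC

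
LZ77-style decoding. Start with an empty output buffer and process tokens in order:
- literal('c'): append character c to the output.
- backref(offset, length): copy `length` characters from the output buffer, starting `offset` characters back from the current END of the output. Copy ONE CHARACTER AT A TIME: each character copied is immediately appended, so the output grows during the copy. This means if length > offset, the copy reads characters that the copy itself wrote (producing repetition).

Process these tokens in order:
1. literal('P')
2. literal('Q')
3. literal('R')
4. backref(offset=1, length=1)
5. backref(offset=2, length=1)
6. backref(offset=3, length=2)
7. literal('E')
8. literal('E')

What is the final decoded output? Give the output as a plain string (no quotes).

Token 1: literal('P'). Output: "P"
Token 2: literal('Q'). Output: "PQ"
Token 3: literal('R'). Output: "PQR"
Token 4: backref(off=1, len=1). Copied 'R' from pos 2. Output: "PQRR"
Token 5: backref(off=2, len=1). Copied 'R' from pos 2. Output: "PQRRR"
Token 6: backref(off=3, len=2). Copied 'RR' from pos 2. Output: "PQRRRRR"
Token 7: literal('E'). Output: "PQRRRRRE"
Token 8: literal('E'). Output: "PQRRRRREE"

Answer: PQRRRRREE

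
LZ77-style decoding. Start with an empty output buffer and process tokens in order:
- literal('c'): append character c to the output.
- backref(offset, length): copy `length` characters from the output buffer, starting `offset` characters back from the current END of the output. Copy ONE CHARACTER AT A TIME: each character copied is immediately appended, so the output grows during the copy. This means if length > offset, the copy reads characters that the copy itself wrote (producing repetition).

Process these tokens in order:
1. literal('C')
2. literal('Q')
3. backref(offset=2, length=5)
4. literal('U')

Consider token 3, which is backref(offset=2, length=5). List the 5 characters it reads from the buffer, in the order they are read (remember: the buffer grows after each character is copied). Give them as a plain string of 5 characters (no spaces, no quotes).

Token 1: literal('C'). Output: "C"
Token 2: literal('Q'). Output: "CQ"
Token 3: backref(off=2, len=5). Buffer before: "CQ" (len 2)
  byte 1: read out[0]='C', append. Buffer now: "CQC"
  byte 2: read out[1]='Q', append. Buffer now: "CQCQ"
  byte 3: read out[2]='C', append. Buffer now: "CQCQC"
  byte 4: read out[3]='Q', append. Buffer now: "CQCQCQ"
  byte 5: read out[4]='C', append. Buffer now: "CQCQCQC"

Answer: CQCQC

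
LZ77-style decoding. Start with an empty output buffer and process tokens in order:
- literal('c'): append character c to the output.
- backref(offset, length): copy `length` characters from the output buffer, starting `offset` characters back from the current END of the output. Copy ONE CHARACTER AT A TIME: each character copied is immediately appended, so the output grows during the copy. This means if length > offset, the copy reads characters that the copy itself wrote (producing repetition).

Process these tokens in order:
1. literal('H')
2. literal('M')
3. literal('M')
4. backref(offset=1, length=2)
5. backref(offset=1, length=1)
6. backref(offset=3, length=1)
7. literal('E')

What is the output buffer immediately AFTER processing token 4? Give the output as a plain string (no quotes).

Answer: HMMMM

Derivation:
Token 1: literal('H'). Output: "H"
Token 2: literal('M'). Output: "HM"
Token 3: literal('M'). Output: "HMM"
Token 4: backref(off=1, len=2) (overlapping!). Copied 'MM' from pos 2. Output: "HMMMM"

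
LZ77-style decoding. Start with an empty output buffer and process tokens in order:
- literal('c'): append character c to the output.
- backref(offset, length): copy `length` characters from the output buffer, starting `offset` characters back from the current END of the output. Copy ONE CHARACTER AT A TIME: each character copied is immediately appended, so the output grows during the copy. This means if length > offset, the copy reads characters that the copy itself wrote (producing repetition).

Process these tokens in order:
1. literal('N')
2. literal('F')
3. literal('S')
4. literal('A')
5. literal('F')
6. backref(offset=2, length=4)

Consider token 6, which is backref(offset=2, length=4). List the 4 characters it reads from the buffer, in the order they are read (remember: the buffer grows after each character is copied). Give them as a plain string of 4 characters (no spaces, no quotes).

Token 1: literal('N'). Output: "N"
Token 2: literal('F'). Output: "NF"
Token 3: literal('S'). Output: "NFS"
Token 4: literal('A'). Output: "NFSA"
Token 5: literal('F'). Output: "NFSAF"
Token 6: backref(off=2, len=4). Buffer before: "NFSAF" (len 5)
  byte 1: read out[3]='A', append. Buffer now: "NFSAFA"
  byte 2: read out[4]='F', append. Buffer now: "NFSAFAF"
  byte 3: read out[5]='A', append. Buffer now: "NFSAFAFA"
  byte 4: read out[6]='F', append. Buffer now: "NFSAFAFAF"

Answer: AFAF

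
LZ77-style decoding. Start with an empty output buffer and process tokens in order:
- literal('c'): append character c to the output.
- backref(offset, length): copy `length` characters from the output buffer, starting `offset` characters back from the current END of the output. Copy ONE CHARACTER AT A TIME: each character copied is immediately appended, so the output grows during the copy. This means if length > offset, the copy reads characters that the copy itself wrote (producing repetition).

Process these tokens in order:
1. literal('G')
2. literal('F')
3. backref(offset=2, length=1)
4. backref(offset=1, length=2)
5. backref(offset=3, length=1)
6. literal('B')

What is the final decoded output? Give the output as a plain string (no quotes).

Token 1: literal('G'). Output: "G"
Token 2: literal('F'). Output: "GF"
Token 3: backref(off=2, len=1). Copied 'G' from pos 0. Output: "GFG"
Token 4: backref(off=1, len=2) (overlapping!). Copied 'GG' from pos 2. Output: "GFGGG"
Token 5: backref(off=3, len=1). Copied 'G' from pos 2. Output: "GFGGGG"
Token 6: literal('B'). Output: "GFGGGGB"

Answer: GFGGGGB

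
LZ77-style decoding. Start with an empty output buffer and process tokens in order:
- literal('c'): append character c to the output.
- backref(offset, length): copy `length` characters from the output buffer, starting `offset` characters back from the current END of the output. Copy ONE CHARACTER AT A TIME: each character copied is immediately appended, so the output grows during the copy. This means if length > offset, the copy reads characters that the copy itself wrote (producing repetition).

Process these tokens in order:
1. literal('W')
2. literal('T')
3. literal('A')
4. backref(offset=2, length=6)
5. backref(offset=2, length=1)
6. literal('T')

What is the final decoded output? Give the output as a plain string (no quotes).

Answer: WTATATATATT

Derivation:
Token 1: literal('W'). Output: "W"
Token 2: literal('T'). Output: "WT"
Token 3: literal('A'). Output: "WTA"
Token 4: backref(off=2, len=6) (overlapping!). Copied 'TATATA' from pos 1. Output: "WTATATATA"
Token 5: backref(off=2, len=1). Copied 'T' from pos 7. Output: "WTATATATAT"
Token 6: literal('T'). Output: "WTATATATATT"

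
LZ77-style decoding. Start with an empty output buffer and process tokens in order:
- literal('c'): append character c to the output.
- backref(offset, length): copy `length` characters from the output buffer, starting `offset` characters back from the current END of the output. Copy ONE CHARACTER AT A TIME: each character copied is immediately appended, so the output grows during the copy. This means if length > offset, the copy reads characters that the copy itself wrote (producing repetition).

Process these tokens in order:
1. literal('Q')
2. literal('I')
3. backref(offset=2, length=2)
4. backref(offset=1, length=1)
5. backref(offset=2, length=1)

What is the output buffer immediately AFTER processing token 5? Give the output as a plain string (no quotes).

Token 1: literal('Q'). Output: "Q"
Token 2: literal('I'). Output: "QI"
Token 3: backref(off=2, len=2). Copied 'QI' from pos 0. Output: "QIQI"
Token 4: backref(off=1, len=1). Copied 'I' from pos 3. Output: "QIQII"
Token 5: backref(off=2, len=1). Copied 'I' from pos 3. Output: "QIQIII"

Answer: QIQIII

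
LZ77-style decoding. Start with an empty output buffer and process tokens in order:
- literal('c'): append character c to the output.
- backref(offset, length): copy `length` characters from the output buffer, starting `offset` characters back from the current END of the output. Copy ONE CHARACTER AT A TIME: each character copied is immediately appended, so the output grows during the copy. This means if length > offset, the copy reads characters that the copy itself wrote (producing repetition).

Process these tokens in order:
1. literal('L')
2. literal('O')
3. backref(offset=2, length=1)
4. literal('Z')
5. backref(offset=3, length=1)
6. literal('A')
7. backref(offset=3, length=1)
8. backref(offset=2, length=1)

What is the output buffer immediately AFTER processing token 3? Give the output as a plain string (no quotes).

Answer: LOL

Derivation:
Token 1: literal('L'). Output: "L"
Token 2: literal('O'). Output: "LO"
Token 3: backref(off=2, len=1). Copied 'L' from pos 0. Output: "LOL"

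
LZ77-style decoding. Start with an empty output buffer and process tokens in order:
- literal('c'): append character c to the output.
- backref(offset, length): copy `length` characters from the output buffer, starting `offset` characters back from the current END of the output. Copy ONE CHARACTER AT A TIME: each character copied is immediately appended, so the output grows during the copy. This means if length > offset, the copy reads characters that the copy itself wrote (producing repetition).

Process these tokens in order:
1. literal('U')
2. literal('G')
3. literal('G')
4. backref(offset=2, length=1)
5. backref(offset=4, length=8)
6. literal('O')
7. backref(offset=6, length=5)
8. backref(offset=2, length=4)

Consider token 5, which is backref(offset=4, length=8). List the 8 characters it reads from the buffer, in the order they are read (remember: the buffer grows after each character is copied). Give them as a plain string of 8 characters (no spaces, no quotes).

Answer: UGGGUGGG

Derivation:
Token 1: literal('U'). Output: "U"
Token 2: literal('G'). Output: "UG"
Token 3: literal('G'). Output: "UGG"
Token 4: backref(off=2, len=1). Copied 'G' from pos 1. Output: "UGGG"
Token 5: backref(off=4, len=8). Buffer before: "UGGG" (len 4)
  byte 1: read out[0]='U', append. Buffer now: "UGGGU"
  byte 2: read out[1]='G', append. Buffer now: "UGGGUG"
  byte 3: read out[2]='G', append. Buffer now: "UGGGUGG"
  byte 4: read out[3]='G', append. Buffer now: "UGGGUGGG"
  byte 5: read out[4]='U', append. Buffer now: "UGGGUGGGU"
  byte 6: read out[5]='G', append. Buffer now: "UGGGUGGGUG"
  byte 7: read out[6]='G', append. Buffer now: "UGGGUGGGUGG"
  byte 8: read out[7]='G', append. Buffer now: "UGGGUGGGUGGG"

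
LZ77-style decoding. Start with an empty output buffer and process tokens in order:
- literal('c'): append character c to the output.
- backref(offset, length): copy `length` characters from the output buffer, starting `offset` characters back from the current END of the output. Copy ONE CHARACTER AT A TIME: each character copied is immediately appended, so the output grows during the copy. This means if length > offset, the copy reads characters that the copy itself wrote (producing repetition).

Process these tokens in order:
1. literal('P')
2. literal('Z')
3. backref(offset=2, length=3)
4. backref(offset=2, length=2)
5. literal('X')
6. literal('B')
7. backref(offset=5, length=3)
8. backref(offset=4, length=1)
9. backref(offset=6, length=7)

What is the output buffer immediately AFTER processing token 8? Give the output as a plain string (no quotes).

Token 1: literal('P'). Output: "P"
Token 2: literal('Z'). Output: "PZ"
Token 3: backref(off=2, len=3) (overlapping!). Copied 'PZP' from pos 0. Output: "PZPZP"
Token 4: backref(off=2, len=2). Copied 'ZP' from pos 3. Output: "PZPZPZP"
Token 5: literal('X'). Output: "PZPZPZPX"
Token 6: literal('B'). Output: "PZPZPZPXB"
Token 7: backref(off=5, len=3). Copied 'PZP' from pos 4. Output: "PZPZPZPXBPZP"
Token 8: backref(off=4, len=1). Copied 'B' from pos 8. Output: "PZPZPZPXBPZPB"

Answer: PZPZPZPXBPZPB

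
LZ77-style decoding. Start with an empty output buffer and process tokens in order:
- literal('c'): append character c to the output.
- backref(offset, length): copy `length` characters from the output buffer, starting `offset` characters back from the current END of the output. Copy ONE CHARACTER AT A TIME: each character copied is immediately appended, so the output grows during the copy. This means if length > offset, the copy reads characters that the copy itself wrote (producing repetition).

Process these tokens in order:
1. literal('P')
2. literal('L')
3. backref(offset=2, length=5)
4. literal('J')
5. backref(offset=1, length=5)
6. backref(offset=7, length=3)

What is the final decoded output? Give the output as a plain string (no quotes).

Answer: PLPLPLPJJJJJJPJJ

Derivation:
Token 1: literal('P'). Output: "P"
Token 2: literal('L'). Output: "PL"
Token 3: backref(off=2, len=5) (overlapping!). Copied 'PLPLP' from pos 0. Output: "PLPLPLP"
Token 4: literal('J'). Output: "PLPLPLPJ"
Token 5: backref(off=1, len=5) (overlapping!). Copied 'JJJJJ' from pos 7. Output: "PLPLPLPJJJJJJ"
Token 6: backref(off=7, len=3). Copied 'PJJ' from pos 6. Output: "PLPLPLPJJJJJJPJJ"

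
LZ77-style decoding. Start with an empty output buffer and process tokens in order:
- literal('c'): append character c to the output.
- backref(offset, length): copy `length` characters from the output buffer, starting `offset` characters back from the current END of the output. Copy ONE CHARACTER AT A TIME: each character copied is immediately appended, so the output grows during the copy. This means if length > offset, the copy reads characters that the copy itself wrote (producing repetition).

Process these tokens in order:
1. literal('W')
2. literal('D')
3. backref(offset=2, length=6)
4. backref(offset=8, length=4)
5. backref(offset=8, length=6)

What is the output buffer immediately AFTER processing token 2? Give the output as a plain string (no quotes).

Token 1: literal('W'). Output: "W"
Token 2: literal('D'). Output: "WD"

Answer: WD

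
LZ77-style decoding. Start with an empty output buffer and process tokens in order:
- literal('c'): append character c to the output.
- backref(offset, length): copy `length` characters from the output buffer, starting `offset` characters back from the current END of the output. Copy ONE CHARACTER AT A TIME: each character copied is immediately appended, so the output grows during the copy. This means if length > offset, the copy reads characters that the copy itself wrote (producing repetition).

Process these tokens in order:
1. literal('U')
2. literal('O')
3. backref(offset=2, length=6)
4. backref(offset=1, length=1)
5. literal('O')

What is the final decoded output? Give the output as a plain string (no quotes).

Answer: UOUOUOUOOO

Derivation:
Token 1: literal('U'). Output: "U"
Token 2: literal('O'). Output: "UO"
Token 3: backref(off=2, len=6) (overlapping!). Copied 'UOUOUO' from pos 0. Output: "UOUOUOUO"
Token 4: backref(off=1, len=1). Copied 'O' from pos 7. Output: "UOUOUOUOO"
Token 5: literal('O'). Output: "UOUOUOUOOO"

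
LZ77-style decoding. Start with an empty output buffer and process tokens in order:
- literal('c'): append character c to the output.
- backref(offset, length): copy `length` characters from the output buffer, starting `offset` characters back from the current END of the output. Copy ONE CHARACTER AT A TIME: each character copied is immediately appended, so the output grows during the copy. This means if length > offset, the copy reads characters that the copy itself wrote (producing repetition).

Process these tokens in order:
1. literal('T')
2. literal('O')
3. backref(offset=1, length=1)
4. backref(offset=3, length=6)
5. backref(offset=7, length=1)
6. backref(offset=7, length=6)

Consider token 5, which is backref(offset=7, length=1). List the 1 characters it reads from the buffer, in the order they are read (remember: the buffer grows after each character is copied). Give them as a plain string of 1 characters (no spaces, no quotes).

Answer: O

Derivation:
Token 1: literal('T'). Output: "T"
Token 2: literal('O'). Output: "TO"
Token 3: backref(off=1, len=1). Copied 'O' from pos 1. Output: "TOO"
Token 4: backref(off=3, len=6) (overlapping!). Copied 'TOOTOO' from pos 0. Output: "TOOTOOTOO"
Token 5: backref(off=7, len=1). Buffer before: "TOOTOOTOO" (len 9)
  byte 1: read out[2]='O', append. Buffer now: "TOOTOOTOOO"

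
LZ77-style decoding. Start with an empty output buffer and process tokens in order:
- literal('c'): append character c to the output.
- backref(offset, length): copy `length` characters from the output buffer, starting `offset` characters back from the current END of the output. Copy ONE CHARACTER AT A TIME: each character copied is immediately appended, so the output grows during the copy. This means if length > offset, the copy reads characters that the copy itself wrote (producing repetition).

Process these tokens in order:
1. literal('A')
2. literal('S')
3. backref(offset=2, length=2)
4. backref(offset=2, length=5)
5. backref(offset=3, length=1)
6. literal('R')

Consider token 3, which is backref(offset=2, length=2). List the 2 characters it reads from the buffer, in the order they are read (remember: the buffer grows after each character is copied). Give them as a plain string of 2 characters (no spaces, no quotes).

Answer: AS

Derivation:
Token 1: literal('A'). Output: "A"
Token 2: literal('S'). Output: "AS"
Token 3: backref(off=2, len=2). Buffer before: "AS" (len 2)
  byte 1: read out[0]='A', append. Buffer now: "ASA"
  byte 2: read out[1]='S', append. Buffer now: "ASAS"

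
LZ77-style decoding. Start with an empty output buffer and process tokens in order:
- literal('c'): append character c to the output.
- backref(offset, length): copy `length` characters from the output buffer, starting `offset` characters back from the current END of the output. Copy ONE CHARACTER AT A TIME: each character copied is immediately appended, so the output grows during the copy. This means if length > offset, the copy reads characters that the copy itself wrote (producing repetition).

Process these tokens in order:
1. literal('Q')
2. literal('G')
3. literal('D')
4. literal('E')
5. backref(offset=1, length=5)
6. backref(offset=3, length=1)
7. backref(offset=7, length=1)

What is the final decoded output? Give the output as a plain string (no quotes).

Token 1: literal('Q'). Output: "Q"
Token 2: literal('G'). Output: "QG"
Token 3: literal('D'). Output: "QGD"
Token 4: literal('E'). Output: "QGDE"
Token 5: backref(off=1, len=5) (overlapping!). Copied 'EEEEE' from pos 3. Output: "QGDEEEEEE"
Token 6: backref(off=3, len=1). Copied 'E' from pos 6. Output: "QGDEEEEEEE"
Token 7: backref(off=7, len=1). Copied 'E' from pos 3. Output: "QGDEEEEEEEE"

Answer: QGDEEEEEEEE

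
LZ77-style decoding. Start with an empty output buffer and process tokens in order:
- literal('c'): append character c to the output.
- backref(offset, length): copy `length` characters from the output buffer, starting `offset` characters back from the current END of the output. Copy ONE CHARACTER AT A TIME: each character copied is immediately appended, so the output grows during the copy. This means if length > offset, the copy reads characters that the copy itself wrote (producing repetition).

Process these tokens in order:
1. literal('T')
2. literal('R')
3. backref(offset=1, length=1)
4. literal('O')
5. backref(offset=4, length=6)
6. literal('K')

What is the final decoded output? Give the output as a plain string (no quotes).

Answer: TRROTRROTRK

Derivation:
Token 1: literal('T'). Output: "T"
Token 2: literal('R'). Output: "TR"
Token 3: backref(off=1, len=1). Copied 'R' from pos 1. Output: "TRR"
Token 4: literal('O'). Output: "TRRO"
Token 5: backref(off=4, len=6) (overlapping!). Copied 'TRROTR' from pos 0. Output: "TRROTRROTR"
Token 6: literal('K'). Output: "TRROTRROTRK"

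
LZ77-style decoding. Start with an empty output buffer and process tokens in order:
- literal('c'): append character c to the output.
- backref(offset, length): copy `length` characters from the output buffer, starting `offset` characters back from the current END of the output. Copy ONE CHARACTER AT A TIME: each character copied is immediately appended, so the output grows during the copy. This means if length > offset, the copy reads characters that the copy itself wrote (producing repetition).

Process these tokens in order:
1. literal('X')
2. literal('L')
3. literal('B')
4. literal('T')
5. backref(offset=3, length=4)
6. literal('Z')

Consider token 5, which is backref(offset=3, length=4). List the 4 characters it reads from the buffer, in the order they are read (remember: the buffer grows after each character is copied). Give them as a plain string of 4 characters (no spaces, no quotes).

Answer: LBTL

Derivation:
Token 1: literal('X'). Output: "X"
Token 2: literal('L'). Output: "XL"
Token 3: literal('B'). Output: "XLB"
Token 4: literal('T'). Output: "XLBT"
Token 5: backref(off=3, len=4). Buffer before: "XLBT" (len 4)
  byte 1: read out[1]='L', append. Buffer now: "XLBTL"
  byte 2: read out[2]='B', append. Buffer now: "XLBTLB"
  byte 3: read out[3]='T', append. Buffer now: "XLBTLBT"
  byte 4: read out[4]='L', append. Buffer now: "XLBTLBTL"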